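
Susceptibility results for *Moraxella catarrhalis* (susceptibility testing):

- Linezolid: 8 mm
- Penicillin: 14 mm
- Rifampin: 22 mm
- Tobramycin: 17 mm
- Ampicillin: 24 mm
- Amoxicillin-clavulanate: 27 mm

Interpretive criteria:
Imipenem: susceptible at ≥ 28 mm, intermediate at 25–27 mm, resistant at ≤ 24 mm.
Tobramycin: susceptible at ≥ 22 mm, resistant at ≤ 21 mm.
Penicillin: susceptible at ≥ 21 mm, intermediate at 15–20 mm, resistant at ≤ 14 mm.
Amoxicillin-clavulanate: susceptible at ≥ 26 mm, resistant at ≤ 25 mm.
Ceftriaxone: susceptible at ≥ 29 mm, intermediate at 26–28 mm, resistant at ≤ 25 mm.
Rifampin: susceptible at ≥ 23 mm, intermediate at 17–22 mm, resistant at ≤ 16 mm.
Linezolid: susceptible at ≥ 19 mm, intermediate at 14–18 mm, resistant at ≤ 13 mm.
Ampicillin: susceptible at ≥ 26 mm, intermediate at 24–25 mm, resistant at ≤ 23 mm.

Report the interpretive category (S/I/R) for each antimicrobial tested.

Linezolid 8 mm: ≤ 13 mm ⇒ resistant
Penicillin 14 mm: ≤ 14 mm ⇒ R
Rifampin (22 mm) in 17–22 mm ⇒ I
Tobramycin 17 mm: ≤ 21 mm — R
Ampicillin: 24 mm is in 24–25 mm — Intermediate
Amoxicillin-clavulanate: 27 mm is ≥ 26 mm → susceptible

R, R, I, R, I, S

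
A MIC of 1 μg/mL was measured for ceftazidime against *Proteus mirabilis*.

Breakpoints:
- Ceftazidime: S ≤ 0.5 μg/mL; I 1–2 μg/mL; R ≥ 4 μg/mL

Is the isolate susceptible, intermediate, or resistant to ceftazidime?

Intermediate

Ceftazidime: 1 μg/mL is in 1–2 μg/mL ⇒ Intermediate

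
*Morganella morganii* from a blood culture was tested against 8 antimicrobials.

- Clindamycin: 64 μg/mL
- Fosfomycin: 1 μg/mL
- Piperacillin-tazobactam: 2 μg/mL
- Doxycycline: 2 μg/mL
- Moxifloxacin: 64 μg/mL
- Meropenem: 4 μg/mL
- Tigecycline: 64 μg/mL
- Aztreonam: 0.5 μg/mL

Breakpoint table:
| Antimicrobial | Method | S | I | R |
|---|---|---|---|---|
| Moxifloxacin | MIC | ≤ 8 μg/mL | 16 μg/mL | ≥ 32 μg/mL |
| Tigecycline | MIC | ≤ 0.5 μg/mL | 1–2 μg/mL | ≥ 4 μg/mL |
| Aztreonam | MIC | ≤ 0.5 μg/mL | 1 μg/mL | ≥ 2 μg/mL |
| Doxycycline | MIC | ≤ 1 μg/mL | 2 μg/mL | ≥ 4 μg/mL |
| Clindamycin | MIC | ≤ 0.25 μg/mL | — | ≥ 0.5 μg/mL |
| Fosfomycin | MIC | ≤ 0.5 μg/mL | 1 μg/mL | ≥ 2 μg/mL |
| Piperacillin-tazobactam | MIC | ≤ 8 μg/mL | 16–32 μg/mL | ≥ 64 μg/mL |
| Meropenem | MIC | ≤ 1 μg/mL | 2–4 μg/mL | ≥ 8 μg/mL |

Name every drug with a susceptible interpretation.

piperacillin-tazobactam, aztreonam

Clindamycin 64 μg/mL: ≥ 0.5 μg/mL → Resistant
Fosfomycin 1 μg/mL: = 1 μg/mL ⇒ intermediate
Piperacillin-tazobactam 2 μg/mL: ≤ 8 μg/mL → susceptible
Doxycycline: 2 μg/mL is = 2 μg/mL → I
Moxifloxacin (64 μg/mL) ≥ 32 μg/mL — Resistant
Meropenem (4 μg/mL) in 2–4 μg/mL ⇒ Intermediate
Tigecycline 64 μg/mL: ≥ 4 μg/mL — Resistant
Aztreonam (0.5 μg/mL) ≤ 0.5 μg/mL ⇒ susceptible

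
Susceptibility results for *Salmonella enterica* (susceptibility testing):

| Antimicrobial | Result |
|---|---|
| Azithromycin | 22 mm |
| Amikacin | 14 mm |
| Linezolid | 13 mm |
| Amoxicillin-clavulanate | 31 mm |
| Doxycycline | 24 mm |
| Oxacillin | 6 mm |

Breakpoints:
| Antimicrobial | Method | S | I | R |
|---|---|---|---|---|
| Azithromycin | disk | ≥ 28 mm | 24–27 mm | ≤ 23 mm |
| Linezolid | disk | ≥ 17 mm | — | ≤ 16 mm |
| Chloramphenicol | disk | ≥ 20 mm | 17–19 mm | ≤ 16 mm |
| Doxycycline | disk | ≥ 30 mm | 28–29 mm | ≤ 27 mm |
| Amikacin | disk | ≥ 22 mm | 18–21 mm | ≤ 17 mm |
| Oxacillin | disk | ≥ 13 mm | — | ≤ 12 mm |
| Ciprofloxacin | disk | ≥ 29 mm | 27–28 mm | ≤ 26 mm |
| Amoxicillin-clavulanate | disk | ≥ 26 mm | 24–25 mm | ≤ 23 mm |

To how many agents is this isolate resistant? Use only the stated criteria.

5

Azithromycin: 22 mm is ≤ 23 mm ⇒ R
Amikacin (14 mm) ≤ 17 mm ⇒ resistant
Linezolid 13 mm: ≤ 16 mm → R
Amoxicillin-clavulanate 31 mm: ≥ 26 mm ⇒ S
Doxycycline (24 mm) ≤ 27 mm — Resistant
Oxacillin: 6 mm is ≤ 12 mm ⇒ R
Resistant: 5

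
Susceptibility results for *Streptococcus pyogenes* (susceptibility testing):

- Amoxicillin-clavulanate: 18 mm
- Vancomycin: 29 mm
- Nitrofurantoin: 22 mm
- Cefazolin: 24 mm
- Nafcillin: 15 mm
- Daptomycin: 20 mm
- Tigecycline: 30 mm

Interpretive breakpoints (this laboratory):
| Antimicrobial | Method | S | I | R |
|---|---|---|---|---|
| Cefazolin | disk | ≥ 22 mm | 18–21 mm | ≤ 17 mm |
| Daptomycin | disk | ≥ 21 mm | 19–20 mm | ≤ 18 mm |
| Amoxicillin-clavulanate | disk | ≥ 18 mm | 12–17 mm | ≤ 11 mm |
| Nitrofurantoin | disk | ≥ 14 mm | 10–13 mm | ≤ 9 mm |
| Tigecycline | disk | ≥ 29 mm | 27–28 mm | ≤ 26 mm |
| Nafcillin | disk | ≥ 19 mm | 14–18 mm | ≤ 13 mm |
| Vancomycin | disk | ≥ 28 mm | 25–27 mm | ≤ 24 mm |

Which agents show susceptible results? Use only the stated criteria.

amoxicillin-clavulanate, vancomycin, nitrofurantoin, cefazolin, tigecycline

Amoxicillin-clavulanate (18 mm) ≥ 18 mm ⇒ susceptible
Vancomycin 29 mm: ≥ 28 mm ⇒ S
Nitrofurantoin 22 mm: ≥ 14 mm → susceptible
Cefazolin 24 mm: ≥ 22 mm — Susceptible
Nafcillin (15 mm) in 14–18 mm → intermediate
Daptomycin 20 mm: in 19–20 mm → Intermediate
Tigecycline (30 mm) ≥ 29 mm → susceptible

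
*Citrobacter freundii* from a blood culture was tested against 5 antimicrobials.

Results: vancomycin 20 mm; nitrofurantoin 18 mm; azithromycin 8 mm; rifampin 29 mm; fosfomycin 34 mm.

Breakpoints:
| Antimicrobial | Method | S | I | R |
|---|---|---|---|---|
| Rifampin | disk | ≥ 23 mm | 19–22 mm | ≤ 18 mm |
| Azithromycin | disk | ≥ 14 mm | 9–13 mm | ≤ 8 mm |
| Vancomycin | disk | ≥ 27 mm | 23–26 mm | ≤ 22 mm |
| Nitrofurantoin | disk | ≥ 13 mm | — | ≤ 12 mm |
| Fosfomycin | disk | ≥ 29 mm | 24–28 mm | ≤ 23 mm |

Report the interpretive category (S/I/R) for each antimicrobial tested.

R, S, R, S, S

Vancomycin (20 mm) ≤ 22 mm ⇒ Resistant
Nitrofurantoin 18 mm: ≥ 13 mm → Susceptible
Azithromycin: 8 mm is ≤ 8 mm ⇒ Resistant
Rifampin: 29 mm is ≥ 23 mm — Susceptible
Fosfomycin 34 mm: ≥ 29 mm → Susceptible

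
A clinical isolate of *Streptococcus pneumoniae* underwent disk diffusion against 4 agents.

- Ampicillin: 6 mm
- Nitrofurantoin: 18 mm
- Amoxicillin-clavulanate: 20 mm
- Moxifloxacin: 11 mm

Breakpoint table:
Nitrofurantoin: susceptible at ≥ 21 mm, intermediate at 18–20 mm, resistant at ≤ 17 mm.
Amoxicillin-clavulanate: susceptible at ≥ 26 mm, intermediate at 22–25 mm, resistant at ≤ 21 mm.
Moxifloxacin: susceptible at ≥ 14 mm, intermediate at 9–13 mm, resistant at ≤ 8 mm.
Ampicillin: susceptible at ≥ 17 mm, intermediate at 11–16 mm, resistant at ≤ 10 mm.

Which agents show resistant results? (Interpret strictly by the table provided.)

Ampicillin 6 mm: ≤ 10 mm — Resistant
Nitrofurantoin 18 mm: in 18–20 mm — intermediate
Amoxicillin-clavulanate (20 mm) ≤ 21 mm ⇒ resistant
Moxifloxacin: 11 mm is in 9–13 mm ⇒ I

ampicillin, amoxicillin-clavulanate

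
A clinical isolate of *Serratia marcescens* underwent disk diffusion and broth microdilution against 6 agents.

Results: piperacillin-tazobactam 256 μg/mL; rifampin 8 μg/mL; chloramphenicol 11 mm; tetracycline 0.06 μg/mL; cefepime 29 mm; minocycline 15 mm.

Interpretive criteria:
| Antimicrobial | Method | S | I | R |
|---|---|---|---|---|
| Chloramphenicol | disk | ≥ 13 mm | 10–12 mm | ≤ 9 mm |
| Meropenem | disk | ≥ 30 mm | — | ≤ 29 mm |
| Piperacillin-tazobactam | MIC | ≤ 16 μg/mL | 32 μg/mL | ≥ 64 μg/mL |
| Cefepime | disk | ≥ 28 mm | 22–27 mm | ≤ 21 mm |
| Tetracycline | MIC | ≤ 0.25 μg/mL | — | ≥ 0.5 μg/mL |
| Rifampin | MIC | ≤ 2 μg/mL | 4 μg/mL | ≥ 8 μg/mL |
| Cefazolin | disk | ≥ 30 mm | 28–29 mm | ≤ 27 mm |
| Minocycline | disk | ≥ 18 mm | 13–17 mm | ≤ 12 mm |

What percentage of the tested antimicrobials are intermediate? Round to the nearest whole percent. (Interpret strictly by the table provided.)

Piperacillin-tazobactam (256 μg/mL) ≥ 64 μg/mL — Resistant
Rifampin (8 μg/mL) ≥ 8 μg/mL — R
Chloramphenicol (11 mm) in 10–12 mm → I
Tetracycline (0.06 μg/mL) ≤ 0.25 μg/mL — Susceptible
Cefepime (29 mm) ≥ 28 mm ⇒ Susceptible
Minocycline 15 mm: in 13–17 mm — I
Intermediate: 2/6

33%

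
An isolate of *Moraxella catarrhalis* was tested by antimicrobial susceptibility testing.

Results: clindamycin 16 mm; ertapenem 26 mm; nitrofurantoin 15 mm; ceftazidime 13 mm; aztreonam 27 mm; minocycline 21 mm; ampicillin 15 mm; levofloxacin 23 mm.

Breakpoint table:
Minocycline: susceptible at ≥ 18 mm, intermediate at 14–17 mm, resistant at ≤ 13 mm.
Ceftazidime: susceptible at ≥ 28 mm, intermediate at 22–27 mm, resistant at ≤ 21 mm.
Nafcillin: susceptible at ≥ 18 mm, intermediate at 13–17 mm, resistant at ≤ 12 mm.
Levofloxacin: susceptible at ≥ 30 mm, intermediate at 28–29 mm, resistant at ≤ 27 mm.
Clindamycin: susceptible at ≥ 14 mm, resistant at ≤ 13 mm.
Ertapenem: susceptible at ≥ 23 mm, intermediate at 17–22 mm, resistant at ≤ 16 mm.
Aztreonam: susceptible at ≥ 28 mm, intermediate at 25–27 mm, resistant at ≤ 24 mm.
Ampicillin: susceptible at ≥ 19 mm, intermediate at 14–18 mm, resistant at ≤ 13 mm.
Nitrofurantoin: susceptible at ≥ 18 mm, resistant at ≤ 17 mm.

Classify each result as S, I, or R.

Clindamycin (16 mm) ≥ 14 mm → S
Ertapenem 26 mm: ≥ 23 mm — Susceptible
Nitrofurantoin: 15 mm is ≤ 17 mm → resistant
Ceftazidime 13 mm: ≤ 21 mm ⇒ R
Aztreonam: 27 mm is in 25–27 mm — intermediate
Minocycline 21 mm: ≥ 18 mm ⇒ S
Ampicillin 15 mm: in 14–18 mm — intermediate
Levofloxacin (23 mm) ≤ 27 mm → Resistant

S, S, R, R, I, S, I, R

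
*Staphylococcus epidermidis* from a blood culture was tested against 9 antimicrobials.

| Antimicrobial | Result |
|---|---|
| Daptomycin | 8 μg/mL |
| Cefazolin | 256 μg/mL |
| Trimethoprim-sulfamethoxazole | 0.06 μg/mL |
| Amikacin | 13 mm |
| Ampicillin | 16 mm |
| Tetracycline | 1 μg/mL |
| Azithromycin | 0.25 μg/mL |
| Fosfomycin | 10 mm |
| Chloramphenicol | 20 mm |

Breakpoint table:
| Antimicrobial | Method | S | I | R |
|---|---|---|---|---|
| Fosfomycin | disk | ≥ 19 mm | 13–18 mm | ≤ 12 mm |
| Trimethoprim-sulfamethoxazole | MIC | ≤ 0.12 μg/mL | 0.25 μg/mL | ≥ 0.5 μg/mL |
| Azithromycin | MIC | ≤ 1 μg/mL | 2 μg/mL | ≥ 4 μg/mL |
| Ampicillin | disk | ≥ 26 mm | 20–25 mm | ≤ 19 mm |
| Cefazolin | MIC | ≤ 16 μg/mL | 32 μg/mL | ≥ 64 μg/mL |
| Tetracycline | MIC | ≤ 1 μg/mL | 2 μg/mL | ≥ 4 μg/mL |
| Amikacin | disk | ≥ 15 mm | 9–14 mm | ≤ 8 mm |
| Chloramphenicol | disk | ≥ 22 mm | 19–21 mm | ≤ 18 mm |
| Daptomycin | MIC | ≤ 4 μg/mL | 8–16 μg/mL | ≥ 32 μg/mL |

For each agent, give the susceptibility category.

Daptomycin (8 μg/mL) in 8–16 μg/mL — Intermediate
Cefazolin (256 μg/mL) ≥ 64 μg/mL → resistant
Trimethoprim-sulfamethoxazole (0.06 μg/mL) ≤ 0.12 μg/mL ⇒ Susceptible
Amikacin (13 mm) in 9–14 mm → Intermediate
Ampicillin 16 mm: ≤ 19 mm — R
Tetracycline (1 μg/mL) ≤ 1 μg/mL ⇒ susceptible
Azithromycin 0.25 μg/mL: ≤ 1 μg/mL ⇒ S
Fosfomycin (10 mm) ≤ 12 mm — resistant
Chloramphenicol (20 mm) in 19–21 mm → intermediate

I, R, S, I, R, S, S, R, I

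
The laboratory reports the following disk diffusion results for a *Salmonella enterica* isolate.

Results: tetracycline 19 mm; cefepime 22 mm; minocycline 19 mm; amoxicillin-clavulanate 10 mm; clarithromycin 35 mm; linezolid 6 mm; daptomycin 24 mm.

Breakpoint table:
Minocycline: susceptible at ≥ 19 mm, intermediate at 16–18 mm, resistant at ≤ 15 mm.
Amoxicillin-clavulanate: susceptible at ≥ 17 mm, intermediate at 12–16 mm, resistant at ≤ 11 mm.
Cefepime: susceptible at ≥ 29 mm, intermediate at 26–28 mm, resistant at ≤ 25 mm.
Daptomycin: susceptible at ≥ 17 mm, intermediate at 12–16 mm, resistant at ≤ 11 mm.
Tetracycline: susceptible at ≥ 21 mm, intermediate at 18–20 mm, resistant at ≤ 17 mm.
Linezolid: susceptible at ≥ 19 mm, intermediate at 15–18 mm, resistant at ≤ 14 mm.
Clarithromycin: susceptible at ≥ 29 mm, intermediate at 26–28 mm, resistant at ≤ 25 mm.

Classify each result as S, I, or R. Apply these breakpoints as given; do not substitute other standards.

Tetracycline: 19 mm is in 18–20 mm — intermediate
Cefepime 22 mm: ≤ 25 mm — resistant
Minocycline: 19 mm is ≥ 19 mm → Susceptible
Amoxicillin-clavulanate (10 mm) ≤ 11 mm — R
Clarithromycin: 35 mm is ≥ 29 mm — Susceptible
Linezolid (6 mm) ≤ 14 mm → R
Daptomycin: 24 mm is ≥ 17 mm → susceptible

I, R, S, R, S, R, S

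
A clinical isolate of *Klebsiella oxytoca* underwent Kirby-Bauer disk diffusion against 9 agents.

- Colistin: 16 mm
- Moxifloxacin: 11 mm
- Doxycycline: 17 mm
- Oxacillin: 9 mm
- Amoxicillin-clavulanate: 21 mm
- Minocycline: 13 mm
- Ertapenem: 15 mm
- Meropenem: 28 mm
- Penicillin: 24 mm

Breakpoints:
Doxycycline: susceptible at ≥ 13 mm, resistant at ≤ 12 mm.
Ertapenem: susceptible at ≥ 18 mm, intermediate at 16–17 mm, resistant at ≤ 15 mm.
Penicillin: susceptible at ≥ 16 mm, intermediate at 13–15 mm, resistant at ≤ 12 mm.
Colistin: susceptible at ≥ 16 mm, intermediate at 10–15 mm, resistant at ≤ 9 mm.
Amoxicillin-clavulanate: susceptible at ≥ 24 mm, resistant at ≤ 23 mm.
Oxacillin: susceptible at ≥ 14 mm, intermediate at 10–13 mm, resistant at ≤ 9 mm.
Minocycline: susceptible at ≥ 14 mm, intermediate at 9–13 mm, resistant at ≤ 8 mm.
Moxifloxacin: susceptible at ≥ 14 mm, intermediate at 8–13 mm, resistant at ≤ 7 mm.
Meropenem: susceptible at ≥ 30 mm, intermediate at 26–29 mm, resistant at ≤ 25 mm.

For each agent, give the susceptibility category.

S, I, S, R, R, I, R, I, S

Colistin (16 mm) ≥ 16 mm → S
Moxifloxacin (11 mm) in 8–13 mm → I
Doxycycline 17 mm: ≥ 13 mm — S
Oxacillin 9 mm: ≤ 9 mm — R
Amoxicillin-clavulanate: 21 mm is ≤ 23 mm → Resistant
Minocycline (13 mm) in 9–13 mm → intermediate
Ertapenem (15 mm) ≤ 15 mm → resistant
Meropenem 28 mm: in 26–29 mm — intermediate
Penicillin: 24 mm is ≥ 16 mm — S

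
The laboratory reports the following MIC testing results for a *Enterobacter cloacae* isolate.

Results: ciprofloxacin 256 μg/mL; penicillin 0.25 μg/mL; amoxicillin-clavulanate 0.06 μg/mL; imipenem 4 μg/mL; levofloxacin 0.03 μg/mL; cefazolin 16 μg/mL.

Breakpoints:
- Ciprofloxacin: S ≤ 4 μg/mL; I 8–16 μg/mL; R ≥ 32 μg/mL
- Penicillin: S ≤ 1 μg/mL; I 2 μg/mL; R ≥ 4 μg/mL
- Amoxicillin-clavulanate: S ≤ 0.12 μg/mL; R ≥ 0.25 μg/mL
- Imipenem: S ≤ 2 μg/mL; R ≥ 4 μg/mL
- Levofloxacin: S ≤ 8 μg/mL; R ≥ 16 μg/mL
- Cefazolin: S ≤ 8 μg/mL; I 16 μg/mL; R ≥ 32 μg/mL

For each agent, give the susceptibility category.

R, S, S, R, S, I

Ciprofloxacin: 256 μg/mL is ≥ 32 μg/mL → Resistant
Penicillin 0.25 μg/mL: ≤ 1 μg/mL → S
Amoxicillin-clavulanate (0.06 μg/mL) ≤ 0.12 μg/mL ⇒ Susceptible
Imipenem (4 μg/mL) ≥ 4 μg/mL → R
Levofloxacin 0.03 μg/mL: ≤ 8 μg/mL → Susceptible
Cefazolin: 16 μg/mL is = 16 μg/mL — Intermediate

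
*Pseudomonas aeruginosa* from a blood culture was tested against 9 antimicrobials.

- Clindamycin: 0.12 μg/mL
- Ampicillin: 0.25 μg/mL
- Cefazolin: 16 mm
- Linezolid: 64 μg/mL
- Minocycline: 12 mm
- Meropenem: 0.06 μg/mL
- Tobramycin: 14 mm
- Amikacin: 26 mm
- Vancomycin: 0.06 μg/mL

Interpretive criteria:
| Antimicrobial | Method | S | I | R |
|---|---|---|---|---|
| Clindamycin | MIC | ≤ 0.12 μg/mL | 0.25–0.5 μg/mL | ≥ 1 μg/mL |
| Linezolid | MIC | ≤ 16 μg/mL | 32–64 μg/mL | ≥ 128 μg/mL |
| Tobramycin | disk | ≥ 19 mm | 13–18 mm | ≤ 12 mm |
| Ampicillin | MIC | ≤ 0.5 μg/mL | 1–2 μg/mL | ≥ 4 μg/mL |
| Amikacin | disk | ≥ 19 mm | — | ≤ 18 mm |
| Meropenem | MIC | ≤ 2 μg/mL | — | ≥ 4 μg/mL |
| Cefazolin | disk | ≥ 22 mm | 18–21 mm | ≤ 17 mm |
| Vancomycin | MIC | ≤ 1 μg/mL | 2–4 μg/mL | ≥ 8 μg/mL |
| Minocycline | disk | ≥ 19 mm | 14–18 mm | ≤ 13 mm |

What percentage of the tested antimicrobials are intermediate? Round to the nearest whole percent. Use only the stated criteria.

22%

Clindamycin 0.12 μg/mL: ≤ 0.12 μg/mL — Susceptible
Ampicillin 0.25 μg/mL: ≤ 0.5 μg/mL ⇒ susceptible
Cefazolin (16 mm) ≤ 17 mm ⇒ resistant
Linezolid (64 μg/mL) in 32–64 μg/mL — intermediate
Minocycline 12 mm: ≤ 13 mm → R
Meropenem: 0.06 μg/mL is ≤ 2 μg/mL — susceptible
Tobramycin: 14 mm is in 13–18 mm → I
Amikacin: 26 mm is ≥ 19 mm → Susceptible
Vancomycin 0.06 μg/mL: ≤ 1 μg/mL → Susceptible
Intermediate: 2/9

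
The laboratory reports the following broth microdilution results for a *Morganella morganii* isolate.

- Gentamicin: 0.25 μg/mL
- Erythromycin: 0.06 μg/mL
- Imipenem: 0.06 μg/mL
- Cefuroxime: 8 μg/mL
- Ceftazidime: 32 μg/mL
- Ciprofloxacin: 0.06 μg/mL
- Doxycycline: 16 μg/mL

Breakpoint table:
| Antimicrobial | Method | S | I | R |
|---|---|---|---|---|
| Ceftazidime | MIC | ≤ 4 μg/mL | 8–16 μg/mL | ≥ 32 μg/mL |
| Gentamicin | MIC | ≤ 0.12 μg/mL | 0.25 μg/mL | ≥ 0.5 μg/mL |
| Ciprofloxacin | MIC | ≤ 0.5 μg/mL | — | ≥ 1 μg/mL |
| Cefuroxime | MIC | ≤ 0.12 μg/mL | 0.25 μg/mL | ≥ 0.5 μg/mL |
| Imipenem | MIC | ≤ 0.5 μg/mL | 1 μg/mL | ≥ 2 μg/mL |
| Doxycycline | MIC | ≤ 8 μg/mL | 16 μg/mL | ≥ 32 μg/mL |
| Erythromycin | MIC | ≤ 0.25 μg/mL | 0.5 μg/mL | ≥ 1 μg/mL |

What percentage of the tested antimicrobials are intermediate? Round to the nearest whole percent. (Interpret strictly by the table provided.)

29%

Gentamicin 0.25 μg/mL: = 0.25 μg/mL → intermediate
Erythromycin 0.06 μg/mL: ≤ 0.25 μg/mL → Susceptible
Imipenem 0.06 μg/mL: ≤ 0.5 μg/mL → susceptible
Cefuroxime 8 μg/mL: ≥ 0.5 μg/mL — resistant
Ceftazidime (32 μg/mL) ≥ 32 μg/mL → Resistant
Ciprofloxacin: 0.06 μg/mL is ≤ 0.5 μg/mL → S
Doxycycline: 16 μg/mL is = 16 μg/mL ⇒ intermediate
Intermediate: 2/7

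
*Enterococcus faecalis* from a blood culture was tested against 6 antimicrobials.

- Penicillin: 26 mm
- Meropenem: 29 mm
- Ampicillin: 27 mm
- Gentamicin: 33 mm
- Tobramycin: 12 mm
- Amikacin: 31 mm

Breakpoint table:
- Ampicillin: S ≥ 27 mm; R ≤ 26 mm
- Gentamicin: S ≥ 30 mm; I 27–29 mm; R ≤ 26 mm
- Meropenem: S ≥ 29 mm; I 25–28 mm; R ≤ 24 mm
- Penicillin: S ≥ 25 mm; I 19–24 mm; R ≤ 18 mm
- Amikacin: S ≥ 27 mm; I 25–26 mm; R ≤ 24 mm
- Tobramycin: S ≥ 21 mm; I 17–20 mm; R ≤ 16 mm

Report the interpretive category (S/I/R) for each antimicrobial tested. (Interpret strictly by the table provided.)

Penicillin (26 mm) ≥ 25 mm — Susceptible
Meropenem: 29 mm is ≥ 29 mm ⇒ S
Ampicillin 27 mm: ≥ 27 mm — susceptible
Gentamicin (33 mm) ≥ 30 mm ⇒ Susceptible
Tobramycin 12 mm: ≤ 16 mm ⇒ R
Amikacin 31 mm: ≥ 27 mm — S

S, S, S, S, R, S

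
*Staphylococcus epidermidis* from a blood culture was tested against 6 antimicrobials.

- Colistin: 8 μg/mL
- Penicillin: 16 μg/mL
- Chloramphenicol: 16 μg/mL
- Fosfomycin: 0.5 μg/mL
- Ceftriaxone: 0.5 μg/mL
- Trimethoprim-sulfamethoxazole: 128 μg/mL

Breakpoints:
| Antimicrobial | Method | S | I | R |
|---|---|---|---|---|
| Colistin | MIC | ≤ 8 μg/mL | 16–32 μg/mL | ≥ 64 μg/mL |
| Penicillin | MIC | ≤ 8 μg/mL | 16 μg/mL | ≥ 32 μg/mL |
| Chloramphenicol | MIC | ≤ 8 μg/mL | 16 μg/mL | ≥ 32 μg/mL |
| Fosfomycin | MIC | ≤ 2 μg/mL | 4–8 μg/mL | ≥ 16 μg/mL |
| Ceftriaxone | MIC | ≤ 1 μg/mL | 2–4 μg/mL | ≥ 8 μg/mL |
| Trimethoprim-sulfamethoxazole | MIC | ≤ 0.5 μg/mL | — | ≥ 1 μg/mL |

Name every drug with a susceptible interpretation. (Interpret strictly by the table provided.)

colistin, fosfomycin, ceftriaxone

Colistin: 8 μg/mL is ≤ 8 μg/mL — S
Penicillin (16 μg/mL) = 16 μg/mL ⇒ I
Chloramphenicol (16 μg/mL) = 16 μg/mL ⇒ intermediate
Fosfomycin (0.5 μg/mL) ≤ 2 μg/mL → S
Ceftriaxone: 0.5 μg/mL is ≤ 1 μg/mL → susceptible
Trimethoprim-sulfamethoxazole 128 μg/mL: ≥ 1 μg/mL → Resistant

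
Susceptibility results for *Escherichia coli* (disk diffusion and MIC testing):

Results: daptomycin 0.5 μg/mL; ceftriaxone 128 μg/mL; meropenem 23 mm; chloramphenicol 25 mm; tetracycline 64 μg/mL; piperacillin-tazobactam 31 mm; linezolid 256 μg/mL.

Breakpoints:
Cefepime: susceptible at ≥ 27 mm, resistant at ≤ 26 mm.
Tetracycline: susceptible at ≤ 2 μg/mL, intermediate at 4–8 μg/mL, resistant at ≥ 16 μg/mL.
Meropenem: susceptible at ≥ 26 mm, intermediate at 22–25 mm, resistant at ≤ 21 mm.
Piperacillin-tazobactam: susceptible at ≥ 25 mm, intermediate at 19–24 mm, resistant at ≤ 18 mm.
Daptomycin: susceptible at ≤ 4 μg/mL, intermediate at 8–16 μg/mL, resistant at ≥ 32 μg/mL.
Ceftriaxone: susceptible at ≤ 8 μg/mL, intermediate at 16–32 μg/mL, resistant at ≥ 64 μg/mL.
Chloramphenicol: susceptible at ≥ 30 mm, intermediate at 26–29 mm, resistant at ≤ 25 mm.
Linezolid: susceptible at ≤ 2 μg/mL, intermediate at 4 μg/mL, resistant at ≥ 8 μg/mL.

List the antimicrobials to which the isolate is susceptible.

daptomycin, piperacillin-tazobactam

Daptomycin 0.5 μg/mL: ≤ 4 μg/mL ⇒ susceptible
Ceftriaxone 128 μg/mL: ≥ 64 μg/mL ⇒ R
Meropenem 23 mm: in 22–25 mm ⇒ Intermediate
Chloramphenicol (25 mm) ≤ 25 mm — resistant
Tetracycline (64 μg/mL) ≥ 16 μg/mL — Resistant
Piperacillin-tazobactam 31 mm: ≥ 25 mm — susceptible
Linezolid (256 μg/mL) ≥ 8 μg/mL → Resistant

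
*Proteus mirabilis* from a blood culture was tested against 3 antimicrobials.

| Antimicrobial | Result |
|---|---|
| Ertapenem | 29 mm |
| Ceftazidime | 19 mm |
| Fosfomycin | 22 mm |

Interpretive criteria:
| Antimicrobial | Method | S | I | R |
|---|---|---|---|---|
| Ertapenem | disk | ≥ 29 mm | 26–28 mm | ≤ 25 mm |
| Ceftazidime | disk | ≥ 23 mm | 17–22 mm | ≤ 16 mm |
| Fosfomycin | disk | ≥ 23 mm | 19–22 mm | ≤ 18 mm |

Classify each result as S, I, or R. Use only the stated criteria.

S, I, I

Ertapenem 29 mm: ≥ 29 mm ⇒ Susceptible
Ceftazidime: 19 mm is in 17–22 mm → intermediate
Fosfomycin (22 mm) in 19–22 mm → I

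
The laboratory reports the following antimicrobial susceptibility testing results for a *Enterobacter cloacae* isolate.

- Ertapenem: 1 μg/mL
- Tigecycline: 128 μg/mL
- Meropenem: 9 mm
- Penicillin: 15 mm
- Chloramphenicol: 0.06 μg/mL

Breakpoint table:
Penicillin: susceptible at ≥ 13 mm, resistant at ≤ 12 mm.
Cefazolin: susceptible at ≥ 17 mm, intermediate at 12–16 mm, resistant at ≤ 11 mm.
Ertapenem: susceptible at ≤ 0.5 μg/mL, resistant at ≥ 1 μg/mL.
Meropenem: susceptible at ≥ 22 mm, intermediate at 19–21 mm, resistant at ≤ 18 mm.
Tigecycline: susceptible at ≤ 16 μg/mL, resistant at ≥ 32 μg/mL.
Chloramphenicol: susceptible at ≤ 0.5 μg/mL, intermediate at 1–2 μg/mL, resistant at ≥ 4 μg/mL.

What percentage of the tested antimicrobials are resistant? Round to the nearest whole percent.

Ertapenem 1 μg/mL: ≥ 1 μg/mL → R
Tigecycline (128 μg/mL) ≥ 32 μg/mL ⇒ Resistant
Meropenem (9 mm) ≤ 18 mm → resistant
Penicillin 15 mm: ≥ 13 mm — Susceptible
Chloramphenicol 0.06 μg/mL: ≤ 0.5 μg/mL → susceptible
Resistant: 3/5

60%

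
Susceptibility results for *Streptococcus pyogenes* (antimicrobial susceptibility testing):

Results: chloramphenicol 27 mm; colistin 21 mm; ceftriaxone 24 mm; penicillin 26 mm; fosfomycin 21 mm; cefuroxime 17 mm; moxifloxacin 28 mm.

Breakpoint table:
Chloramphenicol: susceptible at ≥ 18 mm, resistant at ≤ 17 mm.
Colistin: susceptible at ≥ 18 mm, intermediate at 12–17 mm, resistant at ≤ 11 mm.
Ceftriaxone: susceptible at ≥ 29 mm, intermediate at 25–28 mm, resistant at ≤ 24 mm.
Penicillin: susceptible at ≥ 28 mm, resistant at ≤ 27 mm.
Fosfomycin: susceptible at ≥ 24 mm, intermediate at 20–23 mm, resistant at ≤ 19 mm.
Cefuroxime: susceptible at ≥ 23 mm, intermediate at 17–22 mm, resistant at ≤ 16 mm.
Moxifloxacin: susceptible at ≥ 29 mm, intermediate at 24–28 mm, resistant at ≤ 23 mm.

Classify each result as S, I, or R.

S, S, R, R, I, I, I

Chloramphenicol: 27 mm is ≥ 18 mm → S
Colistin (21 mm) ≥ 18 mm ⇒ susceptible
Ceftriaxone: 24 mm is ≤ 24 mm ⇒ resistant
Penicillin: 26 mm is ≤ 27 mm ⇒ R
Fosfomycin 21 mm: in 20–23 mm ⇒ Intermediate
Cefuroxime: 17 mm is in 17–22 mm → Intermediate
Moxifloxacin 28 mm: in 24–28 mm ⇒ intermediate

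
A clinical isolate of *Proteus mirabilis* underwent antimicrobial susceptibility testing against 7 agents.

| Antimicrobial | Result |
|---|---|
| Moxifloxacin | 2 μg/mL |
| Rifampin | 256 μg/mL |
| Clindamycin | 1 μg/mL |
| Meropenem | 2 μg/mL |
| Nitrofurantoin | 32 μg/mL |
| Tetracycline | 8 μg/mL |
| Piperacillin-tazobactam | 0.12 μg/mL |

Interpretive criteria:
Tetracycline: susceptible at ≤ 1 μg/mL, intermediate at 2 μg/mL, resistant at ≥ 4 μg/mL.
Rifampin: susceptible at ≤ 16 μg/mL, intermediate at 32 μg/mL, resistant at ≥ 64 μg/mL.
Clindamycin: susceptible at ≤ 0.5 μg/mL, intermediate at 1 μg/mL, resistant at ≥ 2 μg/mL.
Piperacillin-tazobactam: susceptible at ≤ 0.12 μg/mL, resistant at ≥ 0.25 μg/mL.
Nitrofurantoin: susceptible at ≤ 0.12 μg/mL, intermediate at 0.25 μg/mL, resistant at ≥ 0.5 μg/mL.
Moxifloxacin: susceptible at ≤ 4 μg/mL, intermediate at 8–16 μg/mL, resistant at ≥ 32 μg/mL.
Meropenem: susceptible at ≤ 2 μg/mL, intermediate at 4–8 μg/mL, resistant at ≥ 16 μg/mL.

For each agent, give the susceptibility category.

Moxifloxacin (2 μg/mL) ≤ 4 μg/mL ⇒ Susceptible
Rifampin 256 μg/mL: ≥ 64 μg/mL ⇒ R
Clindamycin 1 μg/mL: = 1 μg/mL ⇒ intermediate
Meropenem (2 μg/mL) ≤ 2 μg/mL — susceptible
Nitrofurantoin: 32 μg/mL is ≥ 0.5 μg/mL → Resistant
Tetracycline (8 μg/mL) ≥ 4 μg/mL ⇒ resistant
Piperacillin-tazobactam: 0.12 μg/mL is ≤ 0.12 μg/mL ⇒ S

S, R, I, S, R, R, S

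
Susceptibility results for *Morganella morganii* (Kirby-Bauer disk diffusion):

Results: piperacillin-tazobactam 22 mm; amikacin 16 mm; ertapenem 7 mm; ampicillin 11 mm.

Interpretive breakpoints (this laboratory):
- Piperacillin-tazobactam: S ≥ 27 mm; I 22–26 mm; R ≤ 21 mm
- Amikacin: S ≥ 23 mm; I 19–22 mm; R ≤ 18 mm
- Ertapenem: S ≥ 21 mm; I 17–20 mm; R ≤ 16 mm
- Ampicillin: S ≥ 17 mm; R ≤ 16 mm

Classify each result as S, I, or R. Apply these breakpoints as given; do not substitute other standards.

Piperacillin-tazobactam (22 mm) in 22–26 mm ⇒ intermediate
Amikacin 16 mm: ≤ 18 mm ⇒ resistant
Ertapenem 7 mm: ≤ 16 mm ⇒ resistant
Ampicillin: 11 mm is ≤ 16 mm — R

I, R, R, R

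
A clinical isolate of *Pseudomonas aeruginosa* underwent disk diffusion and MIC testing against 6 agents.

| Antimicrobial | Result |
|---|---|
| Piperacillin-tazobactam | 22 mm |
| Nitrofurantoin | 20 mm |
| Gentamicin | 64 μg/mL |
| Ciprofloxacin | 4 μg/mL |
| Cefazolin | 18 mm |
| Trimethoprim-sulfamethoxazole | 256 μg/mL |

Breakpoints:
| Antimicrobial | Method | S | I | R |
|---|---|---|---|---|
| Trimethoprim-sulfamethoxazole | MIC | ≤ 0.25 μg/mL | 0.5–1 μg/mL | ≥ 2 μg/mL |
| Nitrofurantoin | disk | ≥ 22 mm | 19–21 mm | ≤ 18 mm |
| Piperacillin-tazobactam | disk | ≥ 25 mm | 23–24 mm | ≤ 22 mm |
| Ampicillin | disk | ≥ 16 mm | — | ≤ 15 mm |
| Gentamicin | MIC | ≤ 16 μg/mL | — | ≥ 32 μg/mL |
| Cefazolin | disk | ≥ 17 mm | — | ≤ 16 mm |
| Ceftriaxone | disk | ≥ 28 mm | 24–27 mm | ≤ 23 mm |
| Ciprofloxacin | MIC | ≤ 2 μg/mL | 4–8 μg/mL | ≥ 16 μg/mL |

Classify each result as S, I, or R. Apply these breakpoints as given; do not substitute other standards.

R, I, R, I, S, R

Piperacillin-tazobactam 22 mm: ≤ 22 mm ⇒ R
Nitrofurantoin 20 mm: in 19–21 mm → Intermediate
Gentamicin 64 μg/mL: ≥ 32 μg/mL → Resistant
Ciprofloxacin (4 μg/mL) in 4–8 μg/mL → intermediate
Cefazolin 18 mm: ≥ 17 mm → susceptible
Trimethoprim-sulfamethoxazole (256 μg/mL) ≥ 2 μg/mL → resistant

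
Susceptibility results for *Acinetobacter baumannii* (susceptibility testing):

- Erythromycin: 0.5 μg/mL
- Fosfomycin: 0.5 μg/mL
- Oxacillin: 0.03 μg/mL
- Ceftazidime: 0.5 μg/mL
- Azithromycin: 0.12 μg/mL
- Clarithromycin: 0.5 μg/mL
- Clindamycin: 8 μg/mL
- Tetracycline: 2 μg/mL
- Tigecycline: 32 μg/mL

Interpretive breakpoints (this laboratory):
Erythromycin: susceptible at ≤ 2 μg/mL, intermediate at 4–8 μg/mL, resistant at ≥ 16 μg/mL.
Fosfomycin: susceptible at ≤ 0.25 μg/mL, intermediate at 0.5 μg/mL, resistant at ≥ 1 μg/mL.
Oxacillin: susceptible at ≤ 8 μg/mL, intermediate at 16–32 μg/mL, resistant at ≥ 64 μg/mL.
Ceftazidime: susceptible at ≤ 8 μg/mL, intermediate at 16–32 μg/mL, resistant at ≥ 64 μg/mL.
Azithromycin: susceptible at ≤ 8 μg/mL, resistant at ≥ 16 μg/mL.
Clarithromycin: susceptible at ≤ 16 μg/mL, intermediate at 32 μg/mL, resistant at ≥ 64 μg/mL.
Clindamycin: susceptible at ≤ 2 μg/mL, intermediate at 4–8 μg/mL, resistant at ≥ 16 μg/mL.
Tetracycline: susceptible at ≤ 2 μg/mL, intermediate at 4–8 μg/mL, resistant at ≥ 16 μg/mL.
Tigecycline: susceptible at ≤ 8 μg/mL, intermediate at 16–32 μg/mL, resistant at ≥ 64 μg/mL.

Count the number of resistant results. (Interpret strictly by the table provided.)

Erythromycin (0.5 μg/mL) ≤ 2 μg/mL — S
Fosfomycin (0.5 μg/mL) = 0.5 μg/mL ⇒ Intermediate
Oxacillin 0.03 μg/mL: ≤ 8 μg/mL ⇒ Susceptible
Ceftazidime (0.5 μg/mL) ≤ 8 μg/mL → susceptible
Azithromycin 0.12 μg/mL: ≤ 8 μg/mL ⇒ S
Clarithromycin: 0.5 μg/mL is ≤ 16 μg/mL → susceptible
Clindamycin (8 μg/mL) in 4–8 μg/mL — intermediate
Tetracycline: 2 μg/mL is ≤ 2 μg/mL ⇒ Susceptible
Tigecycline: 32 μg/mL is in 16–32 μg/mL ⇒ I
Resistant: 0

0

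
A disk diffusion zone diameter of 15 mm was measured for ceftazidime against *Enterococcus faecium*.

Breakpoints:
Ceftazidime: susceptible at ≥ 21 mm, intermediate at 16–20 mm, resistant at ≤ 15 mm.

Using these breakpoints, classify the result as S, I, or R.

R

Ceftazidime 15 mm: ≤ 15 mm — resistant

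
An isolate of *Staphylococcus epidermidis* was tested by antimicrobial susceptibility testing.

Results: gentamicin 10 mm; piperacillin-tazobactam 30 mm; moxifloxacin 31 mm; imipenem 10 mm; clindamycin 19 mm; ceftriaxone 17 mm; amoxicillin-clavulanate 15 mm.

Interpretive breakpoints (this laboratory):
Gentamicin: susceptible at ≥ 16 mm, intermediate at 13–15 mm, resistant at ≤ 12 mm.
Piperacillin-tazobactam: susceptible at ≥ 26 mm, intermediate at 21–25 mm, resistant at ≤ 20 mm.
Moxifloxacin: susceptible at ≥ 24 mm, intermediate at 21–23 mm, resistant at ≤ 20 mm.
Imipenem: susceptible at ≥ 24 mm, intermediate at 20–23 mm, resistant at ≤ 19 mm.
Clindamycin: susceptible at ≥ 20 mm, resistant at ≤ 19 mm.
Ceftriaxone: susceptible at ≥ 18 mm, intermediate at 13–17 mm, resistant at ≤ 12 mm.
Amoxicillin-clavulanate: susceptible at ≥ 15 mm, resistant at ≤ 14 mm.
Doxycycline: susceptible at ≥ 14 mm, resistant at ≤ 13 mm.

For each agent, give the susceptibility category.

Gentamicin 10 mm: ≤ 12 mm ⇒ resistant
Piperacillin-tazobactam: 30 mm is ≥ 26 mm — Susceptible
Moxifloxacin: 31 mm is ≥ 24 mm — Susceptible
Imipenem: 10 mm is ≤ 19 mm → R
Clindamycin: 19 mm is ≤ 19 mm ⇒ R
Ceftriaxone (17 mm) in 13–17 mm → I
Amoxicillin-clavulanate 15 mm: ≥ 15 mm — susceptible

R, S, S, R, R, I, S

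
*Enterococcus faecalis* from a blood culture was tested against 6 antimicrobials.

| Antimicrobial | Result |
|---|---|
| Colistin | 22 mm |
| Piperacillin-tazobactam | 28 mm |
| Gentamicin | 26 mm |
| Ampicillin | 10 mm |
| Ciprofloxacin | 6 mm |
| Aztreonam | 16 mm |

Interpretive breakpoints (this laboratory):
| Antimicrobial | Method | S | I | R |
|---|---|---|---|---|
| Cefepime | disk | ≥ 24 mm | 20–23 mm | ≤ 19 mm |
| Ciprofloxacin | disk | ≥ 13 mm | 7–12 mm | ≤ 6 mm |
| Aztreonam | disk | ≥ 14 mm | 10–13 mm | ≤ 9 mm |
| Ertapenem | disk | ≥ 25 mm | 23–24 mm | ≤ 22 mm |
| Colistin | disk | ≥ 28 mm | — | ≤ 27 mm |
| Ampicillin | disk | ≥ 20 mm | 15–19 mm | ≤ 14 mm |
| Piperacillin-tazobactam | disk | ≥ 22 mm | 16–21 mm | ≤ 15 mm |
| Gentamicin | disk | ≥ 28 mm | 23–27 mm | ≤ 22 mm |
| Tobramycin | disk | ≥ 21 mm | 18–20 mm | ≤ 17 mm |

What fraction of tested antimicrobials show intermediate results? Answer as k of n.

1 of 6

Colistin (22 mm) ≤ 27 mm — Resistant
Piperacillin-tazobactam: 28 mm is ≥ 22 mm → S
Gentamicin: 26 mm is in 23–27 mm → I
Ampicillin: 10 mm is ≤ 14 mm → Resistant
Ciprofloxacin 6 mm: ≤ 6 mm — R
Aztreonam: 16 mm is ≥ 14 mm ⇒ Susceptible
Intermediate: 1/6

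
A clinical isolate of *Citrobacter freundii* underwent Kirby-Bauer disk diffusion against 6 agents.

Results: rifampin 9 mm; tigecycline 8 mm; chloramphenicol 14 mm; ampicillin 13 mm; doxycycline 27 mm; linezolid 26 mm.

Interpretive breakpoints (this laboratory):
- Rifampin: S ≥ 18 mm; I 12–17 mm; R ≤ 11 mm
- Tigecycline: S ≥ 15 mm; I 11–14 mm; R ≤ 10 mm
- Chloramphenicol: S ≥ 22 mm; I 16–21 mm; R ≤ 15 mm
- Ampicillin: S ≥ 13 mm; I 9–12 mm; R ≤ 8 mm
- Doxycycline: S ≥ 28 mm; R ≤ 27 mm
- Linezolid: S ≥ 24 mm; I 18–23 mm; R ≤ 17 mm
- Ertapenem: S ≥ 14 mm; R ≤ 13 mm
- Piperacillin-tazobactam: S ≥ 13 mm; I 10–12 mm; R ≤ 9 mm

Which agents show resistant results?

Rifampin 9 mm: ≤ 11 mm — R
Tigecycline 8 mm: ≤ 10 mm ⇒ resistant
Chloramphenicol: 14 mm is ≤ 15 mm ⇒ resistant
Ampicillin (13 mm) ≥ 13 mm → susceptible
Doxycycline: 27 mm is ≤ 27 mm ⇒ R
Linezolid: 26 mm is ≥ 24 mm — Susceptible

rifampin, tigecycline, chloramphenicol, doxycycline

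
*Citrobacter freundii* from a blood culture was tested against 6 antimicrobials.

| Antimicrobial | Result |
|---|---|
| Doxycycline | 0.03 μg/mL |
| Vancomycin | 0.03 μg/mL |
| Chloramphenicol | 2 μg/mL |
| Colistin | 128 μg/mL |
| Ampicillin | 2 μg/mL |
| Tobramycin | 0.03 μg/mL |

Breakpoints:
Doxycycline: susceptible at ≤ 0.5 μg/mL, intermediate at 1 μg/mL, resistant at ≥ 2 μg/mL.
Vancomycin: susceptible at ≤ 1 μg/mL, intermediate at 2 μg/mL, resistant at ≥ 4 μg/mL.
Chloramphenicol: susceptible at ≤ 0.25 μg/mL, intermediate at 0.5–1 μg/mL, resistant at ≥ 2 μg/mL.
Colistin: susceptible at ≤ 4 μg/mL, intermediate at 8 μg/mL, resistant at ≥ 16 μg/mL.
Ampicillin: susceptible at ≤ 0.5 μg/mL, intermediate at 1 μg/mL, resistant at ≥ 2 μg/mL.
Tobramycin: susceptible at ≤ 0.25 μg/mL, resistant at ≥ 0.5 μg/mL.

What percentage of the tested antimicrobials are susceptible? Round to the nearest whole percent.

Doxycycline (0.03 μg/mL) ≤ 0.5 μg/mL — susceptible
Vancomycin: 0.03 μg/mL is ≤ 1 μg/mL → S
Chloramphenicol: 2 μg/mL is ≥ 2 μg/mL → resistant
Colistin 128 μg/mL: ≥ 16 μg/mL — R
Ampicillin (2 μg/mL) ≥ 2 μg/mL — resistant
Tobramycin (0.03 μg/mL) ≤ 0.25 μg/mL — S
Susceptible: 3/6

50%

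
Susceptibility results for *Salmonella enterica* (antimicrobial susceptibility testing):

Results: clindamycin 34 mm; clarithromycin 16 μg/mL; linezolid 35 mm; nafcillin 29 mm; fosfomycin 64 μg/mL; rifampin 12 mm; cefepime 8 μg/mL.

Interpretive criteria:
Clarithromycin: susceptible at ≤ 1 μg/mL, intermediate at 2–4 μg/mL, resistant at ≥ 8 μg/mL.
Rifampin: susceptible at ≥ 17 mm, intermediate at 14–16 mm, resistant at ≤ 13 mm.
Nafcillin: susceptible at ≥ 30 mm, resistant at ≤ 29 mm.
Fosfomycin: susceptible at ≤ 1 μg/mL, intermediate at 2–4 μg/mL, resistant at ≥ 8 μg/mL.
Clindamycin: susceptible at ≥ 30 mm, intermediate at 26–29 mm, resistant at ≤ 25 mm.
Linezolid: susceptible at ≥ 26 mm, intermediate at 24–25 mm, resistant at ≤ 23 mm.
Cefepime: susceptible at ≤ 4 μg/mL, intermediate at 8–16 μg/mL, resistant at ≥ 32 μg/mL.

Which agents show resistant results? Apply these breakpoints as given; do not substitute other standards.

clarithromycin, nafcillin, fosfomycin, rifampin

Clindamycin (34 mm) ≥ 30 mm ⇒ Susceptible
Clarithromycin 16 μg/mL: ≥ 8 μg/mL → Resistant
Linezolid 35 mm: ≥ 26 mm ⇒ susceptible
Nafcillin: 29 mm is ≤ 29 mm → R
Fosfomycin (64 μg/mL) ≥ 8 μg/mL → Resistant
Rifampin 12 mm: ≤ 13 mm → R
Cefepime: 8 μg/mL is in 8–16 μg/mL — intermediate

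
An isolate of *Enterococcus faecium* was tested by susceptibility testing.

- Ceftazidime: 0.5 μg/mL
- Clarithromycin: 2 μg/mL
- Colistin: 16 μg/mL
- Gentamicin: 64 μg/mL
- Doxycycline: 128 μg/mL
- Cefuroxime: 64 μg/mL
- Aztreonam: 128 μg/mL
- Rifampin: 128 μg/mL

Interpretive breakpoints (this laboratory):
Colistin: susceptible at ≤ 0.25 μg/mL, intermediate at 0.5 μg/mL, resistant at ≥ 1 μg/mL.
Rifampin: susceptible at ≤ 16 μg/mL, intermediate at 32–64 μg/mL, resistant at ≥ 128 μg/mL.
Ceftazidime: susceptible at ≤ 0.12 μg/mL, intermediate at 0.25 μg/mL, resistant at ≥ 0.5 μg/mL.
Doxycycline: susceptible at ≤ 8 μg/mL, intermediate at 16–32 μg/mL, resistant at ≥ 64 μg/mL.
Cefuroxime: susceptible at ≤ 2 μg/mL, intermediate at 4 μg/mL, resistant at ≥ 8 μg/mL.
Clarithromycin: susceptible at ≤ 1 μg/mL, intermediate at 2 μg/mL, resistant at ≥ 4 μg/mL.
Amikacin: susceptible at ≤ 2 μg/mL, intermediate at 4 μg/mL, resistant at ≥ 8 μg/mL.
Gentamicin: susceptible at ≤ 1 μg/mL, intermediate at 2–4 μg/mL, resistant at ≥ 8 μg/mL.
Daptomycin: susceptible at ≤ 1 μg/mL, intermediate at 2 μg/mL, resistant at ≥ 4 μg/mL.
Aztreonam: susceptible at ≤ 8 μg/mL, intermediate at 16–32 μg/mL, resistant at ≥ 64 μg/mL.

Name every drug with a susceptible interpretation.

Ceftazidime (0.5 μg/mL) ≥ 0.5 μg/mL → resistant
Clarithromycin: 2 μg/mL is = 2 μg/mL → I
Colistin 16 μg/mL: ≥ 1 μg/mL → R
Gentamicin (64 μg/mL) ≥ 8 μg/mL ⇒ resistant
Doxycycline: 128 μg/mL is ≥ 64 μg/mL → resistant
Cefuroxime (64 μg/mL) ≥ 8 μg/mL ⇒ resistant
Aztreonam: 128 μg/mL is ≥ 64 μg/mL — Resistant
Rifampin 128 μg/mL: ≥ 128 μg/mL — resistant

none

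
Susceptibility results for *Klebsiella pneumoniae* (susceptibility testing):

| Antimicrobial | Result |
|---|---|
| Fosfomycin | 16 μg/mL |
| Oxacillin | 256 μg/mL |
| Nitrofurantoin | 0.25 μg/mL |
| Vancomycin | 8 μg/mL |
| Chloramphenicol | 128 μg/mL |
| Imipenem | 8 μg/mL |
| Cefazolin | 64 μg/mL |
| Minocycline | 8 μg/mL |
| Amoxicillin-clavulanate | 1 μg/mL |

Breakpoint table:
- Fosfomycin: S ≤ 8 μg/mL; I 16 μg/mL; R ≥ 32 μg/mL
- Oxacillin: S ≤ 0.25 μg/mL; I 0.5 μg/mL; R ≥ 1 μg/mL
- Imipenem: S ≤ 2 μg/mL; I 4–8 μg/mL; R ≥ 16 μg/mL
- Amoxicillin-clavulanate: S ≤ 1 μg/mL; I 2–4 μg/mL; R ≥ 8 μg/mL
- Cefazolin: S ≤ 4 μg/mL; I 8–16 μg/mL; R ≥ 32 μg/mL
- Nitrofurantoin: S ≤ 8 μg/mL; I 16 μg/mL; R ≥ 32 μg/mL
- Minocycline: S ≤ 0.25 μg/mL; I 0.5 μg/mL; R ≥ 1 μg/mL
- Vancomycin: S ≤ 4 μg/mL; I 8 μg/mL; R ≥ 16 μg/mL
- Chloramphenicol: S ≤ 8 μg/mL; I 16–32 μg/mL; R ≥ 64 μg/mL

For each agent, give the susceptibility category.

I, R, S, I, R, I, R, R, S

Fosfomycin 16 μg/mL: = 16 μg/mL ⇒ I
Oxacillin: 256 μg/mL is ≥ 1 μg/mL ⇒ R
Nitrofurantoin (0.25 μg/mL) ≤ 8 μg/mL — S
Vancomycin: 8 μg/mL is = 8 μg/mL — I
Chloramphenicol 128 μg/mL: ≥ 64 μg/mL → resistant
Imipenem 8 μg/mL: in 4–8 μg/mL → I
Cefazolin 64 μg/mL: ≥ 32 μg/mL → resistant
Minocycline 8 μg/mL: ≥ 1 μg/mL — resistant
Amoxicillin-clavulanate (1 μg/mL) ≤ 1 μg/mL → susceptible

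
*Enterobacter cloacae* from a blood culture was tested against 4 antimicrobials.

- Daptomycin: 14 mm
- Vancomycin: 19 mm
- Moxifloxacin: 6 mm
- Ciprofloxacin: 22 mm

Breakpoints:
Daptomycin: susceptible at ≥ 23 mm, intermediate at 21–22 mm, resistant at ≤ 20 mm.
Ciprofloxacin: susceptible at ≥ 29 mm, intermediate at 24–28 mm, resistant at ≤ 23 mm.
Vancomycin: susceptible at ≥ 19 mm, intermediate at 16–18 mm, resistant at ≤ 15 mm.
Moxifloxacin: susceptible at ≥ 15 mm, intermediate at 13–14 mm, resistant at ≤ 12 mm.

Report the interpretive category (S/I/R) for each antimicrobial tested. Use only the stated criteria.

R, S, R, R

Daptomycin: 14 mm is ≤ 20 mm ⇒ resistant
Vancomycin (19 mm) ≥ 19 mm → S
Moxifloxacin: 6 mm is ≤ 12 mm ⇒ resistant
Ciprofloxacin (22 mm) ≤ 23 mm ⇒ R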